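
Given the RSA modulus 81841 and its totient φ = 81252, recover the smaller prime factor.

223

φ(n) = (p−1)(q−1) = n − (p+q) + 1, so p + q = 81841 − 81252 + 1 = 590.
p and q are the roots of t² − 590t + 81841 = 0.
Discriminant: 590² − 4·81841 = 348100 − 327364 = 20736; √20736 = 144.
q = (590 − 144)/2 = 223, p = (590 + 144)/2 = 367.
Check: 223 · 367 = 81841.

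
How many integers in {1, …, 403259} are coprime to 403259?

Factor: 403259 = 23 · 89 · 197.
φ(403259) = (23−1) · (89−1) · (197−1) = 22 · 88 · 196 = 379456.

379456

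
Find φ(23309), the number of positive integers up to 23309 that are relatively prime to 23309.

19440

Factor: 23309 = 11 · 13 · 163.
φ(23309) = (11−1) · (13−1) · (163−1) = 10 · 12 · 162 = 19440.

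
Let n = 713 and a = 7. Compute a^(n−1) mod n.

679

7^1 ≡ 7 (mod 713)
7^2 ≡ 7^2 = 49 ≡ 49 (mod 713)
7^4 ≡ 49^2 = 2401 ≡ 262 (mod 713)
7^8 ≡ 262^2 = 68644 ≡ 196 (mod 713)
7^16 ≡ 196^2 = 38416 ≡ 627 (mod 713)
7^32 ≡ 627^2 = 393129 ≡ 266 (mod 713)
7^64 ≡ 266^2 = 70756 ≡ 169 (mod 713)
7^128 ≡ 169^2 = 28561 ≡ 41 (mod 713)
7^256 ≡ 41^2 = 1681 ≡ 255 (mod 713)
7^512 ≡ 255^2 = 65025 ≡ 142 (mod 713)
712 = 512 + 128 + 64 + 8 in binary powers of 2.
So 7^712 ≡ 142 · 41 · 169 · 196 ≡ 679 (mod 713).
Since 679 ≠ 1, base 7 is a Fermat witness: 713 is composite.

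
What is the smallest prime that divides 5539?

5539 is odd.
Digit sum 22, not divisible by 3.
Ends in 9: not divisible by 5.
7: 5539 = 7·791 + 2
11: 5539 = 11·503 + 6
13: 5539 = 13·426 + 1
17: 5539 = 17·325 + 14
19: 5539 = 19·291 + 10
23: 5539 = 23·240 + 19
29: 5539 = 29·191

29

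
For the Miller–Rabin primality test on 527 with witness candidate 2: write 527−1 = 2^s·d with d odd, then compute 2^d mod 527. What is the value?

527 − 1 = 526 = 2^1 · 263, so d = 263.
2^1 ≡ 2 (mod 527)
2^2 ≡ 2^2 = 4 ≡ 4 (mod 527)
2^4 ≡ 4^2 = 16 ≡ 16 (mod 527)
2^8 ≡ 16^2 = 256 ≡ 256 (mod 527)
2^16 ≡ 256^2 = 65536 ≡ 188 (mod 527)
2^32 ≡ 188^2 = 35344 ≡ 35 (mod 527)
2^64 ≡ 35^2 = 1225 ≡ 171 (mod 527)
2^128 ≡ 171^2 = 29241 ≡ 256 (mod 527)
2^256 ≡ 256^2 = 65536 ≡ 188 (mod 527)
263 = 256 + 4 + 2 + 1 in binary powers of 2.
So 2^263 ≡ 188 · 16 · 4 · 2 ≡ 349 (mod 527).
Squaring chain: 349; never reaches −1, so base 2 is a Miller–Rabin witness that 527 is composite.

349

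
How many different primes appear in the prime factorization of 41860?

5

41860 = 2^2 · 10465
10465 = 5 · 2093
2093 = 7 · 299
299 = 13 · 23
41860 = 2^2 · 5 · 7 · 13 · 23, which has 5 distinct prime factors.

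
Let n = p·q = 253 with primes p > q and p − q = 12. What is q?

Since p = q + 12, we have 253 = q(q + 12), so q² + 12q − 253 = 0.
Discriminant: 12² + 4·253 = 144 + 1012 = 1156; √1156 = 34.
q = (−12 + 34)/2 = 11, and p = q + 12 = 23.
Check: 11 · 23 = 253.

11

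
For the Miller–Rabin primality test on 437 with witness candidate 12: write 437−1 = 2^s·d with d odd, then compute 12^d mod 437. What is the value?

278

437 − 1 = 436 = 2^2 · 109, so d = 109.
12^1 ≡ 12 (mod 437)
12^2 ≡ 12^2 = 144 ≡ 144 (mod 437)
12^4 ≡ 144^2 = 20736 ≡ 197 (mod 437)
12^8 ≡ 197^2 = 38809 ≡ 353 (mod 437)
12^16 ≡ 353^2 = 124609 ≡ 64 (mod 437)
12^32 ≡ 64^2 = 4096 ≡ 163 (mod 437)
12^64 ≡ 163^2 = 26569 ≡ 349 (mod 437)
109 = 64 + 32 + 8 + 4 + 1 in binary powers of 2.
So 12^109 ≡ 349 · 163 · 353 · 197 · 12 ≡ 278 (mod 437).
Squaring chain: 278 → 372; never reaches −1, so base 12 is a Miller–Rabin witness that 437 is composite.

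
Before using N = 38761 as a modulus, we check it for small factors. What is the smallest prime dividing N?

83

38761 is odd.
Digit sum 25, not divisible by 3.
Ends in 1: not divisible by 5.
7: 38761 = 7·5537 + 2
11: 38761 = 11·3523 + 8
13: 38761 = 13·2981 + 8
17: 38761 = 17·2280 + 1
19: 38761 = 19·2040 + 1
23: 38761 = 23·1685 + 6
29: 38761 = 29·1336 + 17
31: 38761 = 31·1250 + 11
37: 38761 = 37·1047 + 22
41: 38761 = 41·945 + 16
43: 38761 = 43·901 + 18
47: 38761 = 47·824 + 33
53: 38761 = 53·731 + 18
59: 38761 = 59·656 + 57
61: 38761 = 61·635 + 26
67: 38761 = 67·578 + 35
71: 38761 = 71·545 + 66
73: 38761 = 73·530 + 71
79: 38761 = 79·490 + 51
83: 38761 = 83·467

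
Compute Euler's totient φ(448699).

Factor: 448699 = 37 · 67 · 181.
φ(448699) = (37−1) · (67−1) · (181−1) = 36 · 66 · 180 = 427680.

427680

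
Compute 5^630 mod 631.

5^1 ≡ 5 (mod 631)
5^2 ≡ 5^2 = 25 ≡ 25 (mod 631)
5^4 ≡ 25^2 = 625 ≡ 625 (mod 631)
5^8 ≡ 625^2 = 390625 ≡ 36 (mod 631)
5^16 ≡ 36^2 = 1296 ≡ 34 (mod 631)
5^32 ≡ 34^2 = 1156 ≡ 525 (mod 631)
5^64 ≡ 525^2 = 275625 ≡ 509 (mod 631)
5^128 ≡ 509^2 = 259081 ≡ 371 (mod 631)
5^256 ≡ 371^2 = 137641 ≡ 83 (mod 631)
5^512 ≡ 83^2 = 6889 ≡ 579 (mod 631)
630 = 512 + 64 + 32 + 16 + 4 + 2 in binary powers of 2.
So 5^630 ≡ 579 · 509 · 525 · 34 · 625 · 25 ≡ 1 (mod 631).
Since the result is 1, base 5 gives no evidence that 631 is composite.

1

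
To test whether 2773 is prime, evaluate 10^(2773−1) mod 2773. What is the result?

10^1 ≡ 10 (mod 2773)
10^2 ≡ 10^2 = 100 ≡ 100 (mod 2773)
10^4 ≡ 100^2 = 10000 ≡ 1681 (mod 2773)
10^8 ≡ 1681^2 = 2825761 ≡ 74 (mod 2773)
10^16 ≡ 74^2 = 5476 ≡ 2703 (mod 2773)
10^32 ≡ 2703^2 = 7306209 ≡ 2127 (mod 2773)
10^64 ≡ 2127^2 = 4524129 ≡ 1366 (mod 2773)
10^128 ≡ 1366^2 = 1865956 ≡ 2500 (mod 2773)
10^256 ≡ 2500^2 = 6250000 ≡ 2431 (mod 2773)
10^512 ≡ 2431^2 = 5909761 ≡ 498 (mod 2773)
10^1024 ≡ 498^2 = 248004 ≡ 1207 (mod 2773)
10^2048 ≡ 1207^2 = 1456849 ≡ 1024 (mod 2773)
2772 = 2048 + 512 + 128 + 64 + 16 + 4 in binary powers of 2.
So 10^2772 ≡ 1024 · 498 · 2500 · 1366 · 2703 · 1681 ≡ 1113 (mod 2773).
Since 1113 ≠ 1, base 10 is a Fermat witness: 2773 is composite.

1113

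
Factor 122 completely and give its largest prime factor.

122 = 2 · 61
61 is prime.
So 122 = 2 · 61; the largest prime factor is 61.

61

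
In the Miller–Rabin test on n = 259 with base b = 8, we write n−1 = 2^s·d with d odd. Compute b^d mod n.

259 − 1 = 258 = 2^1 · 129, so d = 129.
8^1 ≡ 8 (mod 259)
8^2 ≡ 8^2 = 64 ≡ 64 (mod 259)
8^4 ≡ 64^2 = 4096 ≡ 211 (mod 259)
8^8 ≡ 211^2 = 44521 ≡ 232 (mod 259)
8^16 ≡ 232^2 = 53824 ≡ 211 (mod 259)
8^32 ≡ 211^2 = 44521 ≡ 232 (mod 259)
8^64 ≡ 232^2 = 53824 ≡ 211 (mod 259)
8^128 ≡ 211^2 = 44521 ≡ 232 (mod 259)
129 = 128 + 1 in binary powers of 2.
So 8^129 ≡ 232 · 8 ≡ 43 (mod 259).
Squaring chain: 43; never reaches −1, so base 8 is a Miller–Rabin witness that 259 is composite.

43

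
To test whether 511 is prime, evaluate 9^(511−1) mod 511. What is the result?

9^1 ≡ 9 (mod 511)
9^2 ≡ 9^2 = 81 ≡ 81 (mod 511)
9^4 ≡ 81^2 = 6561 ≡ 429 (mod 511)
9^8 ≡ 429^2 = 184041 ≡ 81 (mod 511)
9^16 ≡ 81^2 = 6561 ≡ 429 (mod 511)
9^32 ≡ 429^2 = 184041 ≡ 81 (mod 511)
9^64 ≡ 81^2 = 6561 ≡ 429 (mod 511)
9^128 ≡ 429^2 = 184041 ≡ 81 (mod 511)
9^256 ≡ 81^2 = 6561 ≡ 429 (mod 511)
510 = 256 + 128 + 64 + 32 + 16 + 8 + 4 + 2 in binary powers of 2.
So 9^510 ≡ 429 · 81 · 429 · 81 · 429 · 81 · 429 · 81 ≡ 1 (mod 511).
Since the result is 1, base 9 gives no evidence that 511 is composite.

1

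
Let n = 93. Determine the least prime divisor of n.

93 is odd.
Digit sum 12, divisible by 3.

3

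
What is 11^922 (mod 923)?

11^1 ≡ 11 (mod 923)
11^2 ≡ 11^2 = 121 ≡ 121 (mod 923)
11^4 ≡ 121^2 = 14641 ≡ 796 (mod 923)
11^8 ≡ 796^2 = 633616 ≡ 438 (mod 923)
11^16 ≡ 438^2 = 191844 ≡ 783 (mod 923)
11^32 ≡ 783^2 = 613089 ≡ 217 (mod 923)
11^64 ≡ 217^2 = 47089 ≡ 16 (mod 923)
11^128 ≡ 16^2 = 256 ≡ 256 (mod 923)
11^256 ≡ 256^2 = 65536 ≡ 3 (mod 923)
11^512 ≡ 3^2 = 9 ≡ 9 (mod 923)
922 = 512 + 256 + 128 + 16 + 8 + 2 in binary powers of 2.
So 11^922 ≡ 9 · 3 · 256 · 783 · 438 · 121 ≡ 322 (mod 923).
Since 322 ≠ 1, base 11 is a Fermat witness: 923 is composite.

322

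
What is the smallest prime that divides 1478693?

23

1478693 is odd.
Digit sum 38, not divisible by 3.
Ends in 3: not divisible by 5.
7: 1478693 = 7·211241 + 6
11: 1478693 = 11·134426 + 7
13: 1478693 = 13·113745 + 8
17: 1478693 = 17·86981 + 16
19: 1478693 = 19·77825 + 18
23: 1478693 = 23·64291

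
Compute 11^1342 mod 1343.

672

11^1 ≡ 11 (mod 1343)
11^2 ≡ 11^2 = 121 ≡ 121 (mod 1343)
11^4 ≡ 121^2 = 14641 ≡ 1211 (mod 1343)
11^8 ≡ 1211^2 = 1466521 ≡ 1308 (mod 1343)
11^16 ≡ 1308^2 = 1710864 ≡ 1225 (mod 1343)
11^32 ≡ 1225^2 = 1500625 ≡ 494 (mod 1343)
11^64 ≡ 494^2 = 244036 ≡ 953 (mod 1343)
11^128 ≡ 953^2 = 908209 ≡ 341 (mod 1343)
11^256 ≡ 341^2 = 116281 ≡ 783 (mod 1343)
11^512 ≡ 783^2 = 613089 ≡ 681 (mod 1343)
11^1024 ≡ 681^2 = 463761 ≡ 426 (mod 1343)
1342 = 1024 + 256 + 32 + 16 + 8 + 4 + 2 in binary powers of 2.
So 11^1342 ≡ 426 · 783 · 494 · 1225 · 1308 · 1211 · 121 ≡ 672 (mod 1343).
Since 672 ≠ 1, base 11 is a Fermat witness: 1343 is composite.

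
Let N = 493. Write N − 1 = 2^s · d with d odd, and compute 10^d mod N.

493 − 1 = 492 = 2^2 · 123, so d = 123.
10^1 ≡ 10 (mod 493)
10^2 ≡ 10^2 = 100 ≡ 100 (mod 493)
10^4 ≡ 100^2 = 10000 ≡ 140 (mod 493)
10^8 ≡ 140^2 = 19600 ≡ 373 (mod 493)
10^16 ≡ 373^2 = 139129 ≡ 103 (mod 493)
10^32 ≡ 103^2 = 10609 ≡ 256 (mod 493)
10^64 ≡ 256^2 = 65536 ≡ 460 (mod 493)
123 = 64 + 32 + 16 + 8 + 2 + 1 in binary powers of 2.
So 10^123 ≡ 460 · 256 · 103 · 373 · 100 · 10 ≡ 292 (mod 493).
Squaring chain: 292 → 468; never reaches −1, so base 10 is a Miller–Rabin witness that 493 is composite.

292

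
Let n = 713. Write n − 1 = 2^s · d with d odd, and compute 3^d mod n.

713 − 1 = 712 = 2^3 · 89, so d = 89.
3^1 ≡ 3 (mod 713)
3^2 ≡ 3^2 = 9 ≡ 9 (mod 713)
3^4 ≡ 9^2 = 81 ≡ 81 (mod 713)
3^8 ≡ 81^2 = 6561 ≡ 144 (mod 713)
3^16 ≡ 144^2 = 20736 ≡ 59 (mod 713)
3^32 ≡ 59^2 = 3481 ≡ 629 (mod 713)
3^64 ≡ 629^2 = 395641 ≡ 639 (mod 713)
89 = 64 + 16 + 8 + 1 in binary powers of 2.
So 3^89 ≡ 639 · 59 · 144 · 3 ≡ 486 (mod 713).
Squaring chain: 486 → 193 → 173; never reaches −1, so base 3 is a Miller–Rabin witness that 713 is composite.

486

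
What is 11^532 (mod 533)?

146

11^1 ≡ 11 (mod 533)
11^2 ≡ 11^2 = 121 ≡ 121 (mod 533)
11^4 ≡ 121^2 = 14641 ≡ 250 (mod 533)
11^8 ≡ 250^2 = 62500 ≡ 139 (mod 533)
11^16 ≡ 139^2 = 19321 ≡ 133 (mod 533)
11^32 ≡ 133^2 = 17689 ≡ 100 (mod 533)
11^64 ≡ 100^2 = 10000 ≡ 406 (mod 533)
11^128 ≡ 406^2 = 164836 ≡ 139 (mod 533)
11^256 ≡ 139^2 = 19321 ≡ 133 (mod 533)
11^512 ≡ 133^2 = 17689 ≡ 100 (mod 533)
532 = 512 + 16 + 4 in binary powers of 2.
So 11^532 ≡ 100 · 133 · 250 ≡ 146 (mod 533).
Since 146 ≠ 1, base 11 is a Fermat witness: 533 is composite.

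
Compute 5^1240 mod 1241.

5^1 ≡ 5 (mod 1241)
5^2 ≡ 5^2 = 25 ≡ 25 (mod 1241)
5^4 ≡ 25^2 = 625 ≡ 625 (mod 1241)
5^8 ≡ 625^2 = 390625 ≡ 951 (mod 1241)
5^16 ≡ 951^2 = 904401 ≡ 953 (mod 1241)
5^32 ≡ 953^2 = 908209 ≡ 1038 (mod 1241)
5^64 ≡ 1038^2 = 1077444 ≡ 256 (mod 1241)
5^128 ≡ 256^2 = 65536 ≡ 1004 (mod 1241)
5^256 ≡ 1004^2 = 1008016 ≡ 324 (mod 1241)
5^512 ≡ 324^2 = 104976 ≡ 732 (mod 1241)
5^1024 ≡ 732^2 = 535824 ≡ 953 (mod 1241)
1240 = 1024 + 128 + 64 + 16 + 8 in binary powers of 2.
So 5^1240 ≡ 953 · 1004 · 256 · 953 · 951 ≡ 1172 (mod 1241).
Since 1172 ≠ 1, base 5 is a Fermat witness: 1241 is composite.

1172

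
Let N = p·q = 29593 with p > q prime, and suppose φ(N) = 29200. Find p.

φ(n) = (p−1)(q−1) = n − (p+q) + 1, so p + q = 29593 − 29200 + 1 = 394.
p and q are the roots of t² − 394t + 29593 = 0.
Discriminant: 394² − 4·29593 = 155236 − 118372 = 36864; √36864 = 192.
q = (394 − 192)/2 = 101, p = (394 + 192)/2 = 293.
Check: 101 · 293 = 29593.

293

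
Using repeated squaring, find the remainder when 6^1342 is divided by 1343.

9

6^1 ≡ 6 (mod 1343)
6^2 ≡ 6^2 = 36 ≡ 36 (mod 1343)
6^4 ≡ 36^2 = 1296 ≡ 1296 (mod 1343)
6^8 ≡ 1296^2 = 1679616 ≡ 866 (mod 1343)
6^16 ≡ 866^2 = 749956 ≡ 562 (mod 1343)
6^32 ≡ 562^2 = 315844 ≡ 239 (mod 1343)
6^64 ≡ 239^2 = 57121 ≡ 715 (mod 1343)
6^128 ≡ 715^2 = 511225 ≡ 885 (mod 1343)
6^256 ≡ 885^2 = 783225 ≡ 256 (mod 1343)
6^512 ≡ 256^2 = 65536 ≡ 1072 (mod 1343)
6^1024 ≡ 1072^2 = 1149184 ≡ 919 (mod 1343)
1342 = 1024 + 256 + 32 + 16 + 8 + 4 + 2 in binary powers of 2.
So 6^1342 ≡ 919 · 256 · 239 · 562 · 866 · 1296 · 36 ≡ 9 (mod 1343).
Since 9 ≠ 1, base 6 is a Fermat witness: 1343 is composite.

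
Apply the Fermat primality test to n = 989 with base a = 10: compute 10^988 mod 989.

10^1 ≡ 10 (mod 989)
10^2 ≡ 10^2 = 100 ≡ 100 (mod 989)
10^4 ≡ 100^2 = 10000 ≡ 110 (mod 989)
10^8 ≡ 110^2 = 12100 ≡ 232 (mod 989)
10^16 ≡ 232^2 = 53824 ≡ 418 (mod 989)
10^32 ≡ 418^2 = 174724 ≡ 660 (mod 989)
10^64 ≡ 660^2 = 435600 ≡ 440 (mod 989)
10^128 ≡ 440^2 = 193600 ≡ 745 (mod 989)
10^256 ≡ 745^2 = 555025 ≡ 196 (mod 989)
10^512 ≡ 196^2 = 38416 ≡ 834 (mod 989)
988 = 512 + 256 + 128 + 64 + 16 + 8 + 4 in binary powers of 2.
So 10^988 ≡ 834 · 196 · 745 · 440 · 418 · 232 · 110 ≡ 440 (mod 989).
Since 440 ≠ 1, base 10 is a Fermat witness: 989 is composite.

440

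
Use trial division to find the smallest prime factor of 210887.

210887 is odd.
Digit sum 26, not divisible by 3.
Ends in 7: not divisible by 5.
7: 210887 = 7·30126 + 5
11: 210887 = 11·19171 + 6
13: 210887 = 13·16222 + 1
17: 210887 = 17·12405 + 2
19: 210887 = 19·11099 + 6
23: 210887 = 23·9169

23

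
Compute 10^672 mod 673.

10^1 ≡ 10 (mod 673)
10^2 ≡ 10^2 = 100 ≡ 100 (mod 673)
10^4 ≡ 100^2 = 10000 ≡ 578 (mod 673)
10^8 ≡ 578^2 = 334084 ≡ 276 (mod 673)
10^16 ≡ 276^2 = 76176 ≡ 127 (mod 673)
10^32 ≡ 127^2 = 16129 ≡ 650 (mod 673)
10^64 ≡ 650^2 = 422500 ≡ 529 (mod 673)
10^128 ≡ 529^2 = 279841 ≡ 546 (mod 673)
10^256 ≡ 546^2 = 298116 ≡ 650 (mod 673)
10^512 ≡ 650^2 = 422500 ≡ 529 (mod 673)
672 = 512 + 128 + 32 in binary powers of 2.
So 10^672 ≡ 529 · 546 · 650 ≡ 1 (mod 673).
Since the result is 1, base 10 gives no evidence that 673 is composite.

1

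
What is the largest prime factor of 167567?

67

167567 = 41 · 4087
4087 = 61 · 67
67 is prime.
So 167567 = 41 · 61 · 67; the largest prime factor is 67.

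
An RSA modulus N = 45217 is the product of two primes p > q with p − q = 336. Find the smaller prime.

103

Since p = q + 336, we have 45217 = q(q + 336), so q² + 336q − 45217 = 0.
Discriminant: 336² + 4·45217 = 112896 + 180868 = 293764; √293764 = 542.
q = (−336 + 542)/2 = 103, and p = q + 336 = 439.
Check: 103 · 439 = 45217.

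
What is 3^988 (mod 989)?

685

3^1 ≡ 3 (mod 989)
3^2 ≡ 3^2 = 9 ≡ 9 (mod 989)
3^4 ≡ 9^2 = 81 ≡ 81 (mod 989)
3^8 ≡ 81^2 = 6561 ≡ 627 (mod 989)
3^16 ≡ 627^2 = 393129 ≡ 496 (mod 989)
3^32 ≡ 496^2 = 246016 ≡ 744 (mod 989)
3^64 ≡ 744^2 = 553536 ≡ 685 (mod 989)
3^128 ≡ 685^2 = 469225 ≡ 439 (mod 989)
3^256 ≡ 439^2 = 192721 ≡ 855 (mod 989)
3^512 ≡ 855^2 = 731025 ≡ 154 (mod 989)
988 = 512 + 256 + 128 + 64 + 16 + 8 + 4 in binary powers of 2.
So 3^988 ≡ 154 · 855 · 439 · 685 · 496 · 627 · 81 ≡ 685 (mod 989).
Since 685 ≠ 1, base 3 is a Fermat witness: 989 is composite.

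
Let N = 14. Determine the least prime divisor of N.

2

14 is even: 2 divides it.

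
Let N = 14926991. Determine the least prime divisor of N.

14926991 is odd.
Digit sum 41, not divisible by 3.
Ends in 1: not divisible by 5.
7: 14926991 = 7·2132427 + 2
11: 14926991 = 11·1356999 + 2
13: 14926991 = 13·1148230 + 1
17: 14926991 = 17·878058 + 5
19: 14926991 = 19·785631 + 2
23: 14926991 = 23·648999 + 14
29: 14926991 = 29·514723 + 24
31: 14926991 = 31·481515 + 26
37: 14926991 = 37·403432 + 7
41: 14926991 = 41·364072 + 39
43: 14926991 = 43·347139 + 14
47: 14926991 = 47·317595 + 26
53: 14926991 = 53·281641 + 18
59: 14926991 = 59·252999 + 50
61: 14926991 = 61·244704 + 47
67: 14926991 = 67·222790 + 61
71: 14926991 = 71·210239 + 22
73: 14926991 = 73·204479 + 24
79: 14926991 = 79·188949 + 20
83: 14926991 = 83·179843 + 22
89: 14926991 = 89·167719

89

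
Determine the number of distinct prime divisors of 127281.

5

127281 = 3 · 42427
42427 = 7 · 6061
6061 = 11 · 551
551 = 19 · 29
127281 = 3 · 7 · 11 · 19 · 29, which has 5 distinct prime factors.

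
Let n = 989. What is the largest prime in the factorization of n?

989 = 23 · 43
43 is prime.
So 989 = 23 · 43; the largest prime factor is 43.

43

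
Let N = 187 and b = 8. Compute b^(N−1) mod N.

47

8^1 ≡ 8 (mod 187)
8^2 ≡ 8^2 = 64 ≡ 64 (mod 187)
8^4 ≡ 64^2 = 4096 ≡ 169 (mod 187)
8^8 ≡ 169^2 = 28561 ≡ 137 (mod 187)
8^16 ≡ 137^2 = 18769 ≡ 69 (mod 187)
8^32 ≡ 69^2 = 4761 ≡ 86 (mod 187)
8^64 ≡ 86^2 = 7396 ≡ 103 (mod 187)
8^128 ≡ 103^2 = 10609 ≡ 137 (mod 187)
186 = 128 + 32 + 16 + 8 + 2 in binary powers of 2.
So 8^186 ≡ 137 · 86 · 69 · 137 · 64 ≡ 47 (mod 187).
Since 47 ≠ 1, base 8 is a Fermat witness: 187 is composite.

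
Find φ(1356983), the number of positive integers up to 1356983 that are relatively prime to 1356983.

1317888

Factor: 1356983 = 79 · 89 · 193.
φ(1356983) = (79−1) · (89−1) · (193−1) = 78 · 88 · 192 = 1317888.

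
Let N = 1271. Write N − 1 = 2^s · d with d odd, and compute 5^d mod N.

893

1271 − 1 = 1270 = 2^1 · 635, so d = 635.
5^1 ≡ 5 (mod 1271)
5^2 ≡ 5^2 = 25 ≡ 25 (mod 1271)
5^4 ≡ 25^2 = 625 ≡ 625 (mod 1271)
5^8 ≡ 625^2 = 390625 ≡ 428 (mod 1271)
5^16 ≡ 428^2 = 183184 ≡ 160 (mod 1271)
5^32 ≡ 160^2 = 25600 ≡ 180 (mod 1271)
5^64 ≡ 180^2 = 32400 ≡ 625 (mod 1271)
5^128 ≡ 625^2 = 390625 ≡ 428 (mod 1271)
5^256 ≡ 428^2 = 183184 ≡ 160 (mod 1271)
5^512 ≡ 160^2 = 25600 ≡ 180 (mod 1271)
635 = 512 + 64 + 32 + 16 + 8 + 2 + 1 in binary powers of 2.
So 5^635 ≡ 180 · 625 · 180 · 160 · 428 · 25 · 5 ≡ 893 (mod 1271).
Squaring chain: 893; never reaches −1, so base 5 is a Miller–Rabin witness that 1271 is composite.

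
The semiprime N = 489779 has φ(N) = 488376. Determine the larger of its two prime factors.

φ(n) = (p−1)(q−1) = n − (p+q) + 1, so p + q = 489779 − 488376 + 1 = 1404.
p and q are the roots of t² − 1404t + 489779 = 0.
Discriminant: 1404² − 4·489779 = 1971216 − 1959116 = 12100; √12100 = 110.
q = (1404 − 110)/2 = 647, p = (1404 + 110)/2 = 757.
Check: 647 · 757 = 489779.

757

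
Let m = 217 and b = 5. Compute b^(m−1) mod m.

1

5^1 ≡ 5 (mod 217)
5^2 ≡ 5^2 = 25 ≡ 25 (mod 217)
5^4 ≡ 25^2 = 625 ≡ 191 (mod 217)
5^8 ≡ 191^2 = 36481 ≡ 25 (mod 217)
5^16 ≡ 25^2 = 625 ≡ 191 (mod 217)
5^32 ≡ 191^2 = 36481 ≡ 25 (mod 217)
5^64 ≡ 25^2 = 625 ≡ 191 (mod 217)
5^128 ≡ 191^2 = 36481 ≡ 25 (mod 217)
216 = 128 + 64 + 16 + 8 in binary powers of 2.
So 5^216 ≡ 25 · 191 · 191 · 25 ≡ 1 (mod 217).
Since the result is 1, base 5 gives no evidence that 217 is composite.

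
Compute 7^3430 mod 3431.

7^1 ≡ 7 (mod 3431)
7^2 ≡ 7^2 = 49 ≡ 49 (mod 3431)
7^4 ≡ 49^2 = 2401 ≡ 2401 (mod 3431)
7^8 ≡ 2401^2 = 5764801 ≡ 721 (mod 3431)
7^16 ≡ 721^2 = 519841 ≡ 1760 (mod 3431)
7^32 ≡ 1760^2 = 3097600 ≡ 2838 (mod 3431)
7^64 ≡ 2838^2 = 8054244 ≡ 1687 (mod 3431)
7^128 ≡ 1687^2 = 2845969 ≡ 1670 (mod 3431)
7^256 ≡ 1670^2 = 2788900 ≡ 2928 (mod 3431)
7^512 ≡ 2928^2 = 8573184 ≡ 2546 (mod 3431)
7^1024 ≡ 2546^2 = 6482116 ≡ 957 (mod 3431)
7^2048 ≡ 957^2 = 915849 ≡ 3203 (mod 3431)
3430 = 2048 + 1024 + 256 + 64 + 32 + 4 + 2 in binary powers of 2.
So 7^3430 ≡ 3203 · 957 · 2928 · 1687 · 2838 · 2401 · 49 ≡ 3069 (mod 3431).
Since 3069 ≠ 1, base 7 is a Fermat witness: 3431 is composite.

3069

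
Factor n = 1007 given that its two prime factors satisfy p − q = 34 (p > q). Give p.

Since p = q + 34, we have 1007 = q(q + 34), so q² + 34q − 1007 = 0.
Discriminant: 34² + 4·1007 = 1156 + 4028 = 5184; √5184 = 72.
q = (−34 + 72)/2 = 19, and p = q + 34 = 53.
Check: 19 · 53 = 1007.

53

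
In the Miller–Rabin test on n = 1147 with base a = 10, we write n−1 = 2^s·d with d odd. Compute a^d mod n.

1147 − 1 = 1146 = 2^1 · 573, so d = 573.
10^1 ≡ 10 (mod 1147)
10^2 ≡ 10^2 = 100 ≡ 100 (mod 1147)
10^4 ≡ 100^2 = 10000 ≡ 824 (mod 1147)
10^8 ≡ 824^2 = 678976 ≡ 1099 (mod 1147)
10^16 ≡ 1099^2 = 1207801 ≡ 10 (mod 1147)
10^32 ≡ 10^2 = 100 ≡ 100 (mod 1147)
10^64 ≡ 100^2 = 10000 ≡ 824 (mod 1147)
10^128 ≡ 824^2 = 678976 ≡ 1099 (mod 1147)
10^256 ≡ 1099^2 = 1207801 ≡ 10 (mod 1147)
10^512 ≡ 10^2 = 100 ≡ 100 (mod 1147)
573 = 512 + 32 + 16 + 8 + 4 + 1 in binary powers of 2.
So 10^573 ≡ 100 · 100 · 10 · 1099 · 824 · 10 ≡ 1000 (mod 1147).
Squaring chain: 1000; never reaches −1, so base 10 is a Miller–Rabin witness that 1147 is composite.

1000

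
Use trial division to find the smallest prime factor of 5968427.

5968427 is odd.
Digit sum 41, not divisible by 3.
Ends in 7: not divisible by 5.
7: 5968427 = 7·852632 + 3
11: 5968427 = 11·542584 + 3
13: 5968427 = 13·459109 + 10
17: 5968427 = 17·351083 + 16
19: 5968427 = 19·314127 + 14
23: 5968427 = 23·259496 + 19
29: 5968427 = 29·205807 + 24
31: 5968427 = 31·192529 + 28
37: 5968427 = 37·161308 + 31
41: 5968427 = 41·145571 + 16
43: 5968427 = 43·138800 + 27
47: 5968427 = 47·126987 + 38
53: 5968427 = 53·112611 + 44
59: 5968427 = 59·101159 + 46
61: 5968427 = 61·97843 + 4
67: 5968427 = 67·89081

67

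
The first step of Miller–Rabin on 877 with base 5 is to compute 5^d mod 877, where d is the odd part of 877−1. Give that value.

877 − 1 = 876 = 2^2 · 219, so d = 219.
5^1 ≡ 5 (mod 877)
5^2 ≡ 5^2 = 25 ≡ 25 (mod 877)
5^4 ≡ 25^2 = 625 ≡ 625 (mod 877)
5^8 ≡ 625^2 = 390625 ≡ 360 (mod 877)
5^16 ≡ 360^2 = 129600 ≡ 681 (mod 877)
5^32 ≡ 681^2 = 463761 ≡ 705 (mod 877)
5^64 ≡ 705^2 = 497025 ≡ 643 (mod 877)
5^128 ≡ 643^2 = 413449 ≡ 382 (mod 877)
219 = 128 + 64 + 16 + 8 + 2 + 1 in binary powers of 2.
So 5^219 ≡ 382 · 643 · 681 · 360 · 25 · 5 ≡ 151 (mod 877).
Squaring chain: 151 → 876; reaches −1, so base 5 does not prove 877 composite.

151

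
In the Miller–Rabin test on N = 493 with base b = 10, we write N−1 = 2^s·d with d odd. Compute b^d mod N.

292

493 − 1 = 492 = 2^2 · 123, so d = 123.
10^1 ≡ 10 (mod 493)
10^2 ≡ 10^2 = 100 ≡ 100 (mod 493)
10^4 ≡ 100^2 = 10000 ≡ 140 (mod 493)
10^8 ≡ 140^2 = 19600 ≡ 373 (mod 493)
10^16 ≡ 373^2 = 139129 ≡ 103 (mod 493)
10^32 ≡ 103^2 = 10609 ≡ 256 (mod 493)
10^64 ≡ 256^2 = 65536 ≡ 460 (mod 493)
123 = 64 + 32 + 16 + 8 + 2 + 1 in binary powers of 2.
So 10^123 ≡ 460 · 256 · 103 · 373 · 100 · 10 ≡ 292 (mod 493).
Squaring chain: 292 → 468; never reaches −1, so base 10 is a Miller–Rabin witness that 493 is composite.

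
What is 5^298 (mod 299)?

64

5^1 ≡ 5 (mod 299)
5^2 ≡ 5^2 = 25 ≡ 25 (mod 299)
5^4 ≡ 25^2 = 625 ≡ 27 (mod 299)
5^8 ≡ 27^2 = 729 ≡ 131 (mod 299)
5^16 ≡ 131^2 = 17161 ≡ 118 (mod 299)
5^32 ≡ 118^2 = 13924 ≡ 170 (mod 299)
5^64 ≡ 170^2 = 28900 ≡ 196 (mod 299)
5^128 ≡ 196^2 = 38416 ≡ 144 (mod 299)
5^256 ≡ 144^2 = 20736 ≡ 105 (mod 299)
298 = 256 + 32 + 8 + 2 in binary powers of 2.
So 5^298 ≡ 105 · 170 · 131 · 25 ≡ 64 (mod 299).
Since 64 ≠ 1, base 5 is a Fermat witness: 299 is composite.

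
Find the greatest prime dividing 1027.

1027 = 13 · 79
79 is prime.
So 1027 = 13 · 79; the largest prime factor is 79.

79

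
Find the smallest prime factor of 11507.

37

11507 is odd.
Digit sum 14, not divisible by 3.
Ends in 7: not divisible by 5.
7: 11507 = 7·1643 + 6
11: 11507 = 11·1046 + 1
13: 11507 = 13·885 + 2
17: 11507 = 17·676 + 15
19: 11507 = 19·605 + 12
23: 11507 = 23·500 + 7
29: 11507 = 29·396 + 23
31: 11507 = 31·371 + 6
37: 11507 = 37·311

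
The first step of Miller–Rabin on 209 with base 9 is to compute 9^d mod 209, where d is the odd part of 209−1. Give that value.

209 − 1 = 208 = 2^4 · 13, so d = 13.
9^1 ≡ 9 (mod 209)
9^2 ≡ 9^2 = 81 ≡ 81 (mod 209)
9^4 ≡ 81^2 = 6561 ≡ 82 (mod 209)
9^8 ≡ 82^2 = 6724 ≡ 36 (mod 209)
13 = 8 + 4 + 1 in binary powers of 2.
So 9^13 ≡ 36 · 82 · 9 ≡ 25 (mod 209).
Squaring chain: 25 → 207 → 4 → 16; never reaches −1, so base 9 is a Miller–Rabin witness that 209 is composite.

25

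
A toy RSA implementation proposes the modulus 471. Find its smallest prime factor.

3

471 is odd.
Digit sum 12, divisible by 3.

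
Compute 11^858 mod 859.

1

11^1 ≡ 11 (mod 859)
11^2 ≡ 11^2 = 121 ≡ 121 (mod 859)
11^4 ≡ 121^2 = 14641 ≡ 38 (mod 859)
11^8 ≡ 38^2 = 1444 ≡ 585 (mod 859)
11^16 ≡ 585^2 = 342225 ≡ 343 (mod 859)
11^32 ≡ 343^2 = 117649 ≡ 825 (mod 859)
11^64 ≡ 825^2 = 680625 ≡ 297 (mod 859)
11^128 ≡ 297^2 = 88209 ≡ 591 (mod 859)
11^256 ≡ 591^2 = 349281 ≡ 527 (mod 859)
11^512 ≡ 527^2 = 277729 ≡ 272 (mod 859)
858 = 512 + 256 + 64 + 16 + 8 + 2 in binary powers of 2.
So 11^858 ≡ 272 · 527 · 297 · 343 · 585 · 121 ≡ 1 (mod 859).
Since the result is 1, base 11 gives no evidence that 859 is composite.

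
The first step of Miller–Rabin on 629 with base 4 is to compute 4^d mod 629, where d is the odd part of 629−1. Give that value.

225

629 − 1 = 628 = 2^2 · 157, so d = 157.
4^1 ≡ 4 (mod 629)
4^2 ≡ 4^2 = 16 ≡ 16 (mod 629)
4^4 ≡ 16^2 = 256 ≡ 256 (mod 629)
4^8 ≡ 256^2 = 65536 ≡ 120 (mod 629)
4^16 ≡ 120^2 = 14400 ≡ 562 (mod 629)
4^32 ≡ 562^2 = 315844 ≡ 86 (mod 629)
4^64 ≡ 86^2 = 7396 ≡ 477 (mod 629)
4^128 ≡ 477^2 = 227529 ≡ 460 (mod 629)
157 = 128 + 16 + 8 + 4 + 1 in binary powers of 2.
So 4^157 ≡ 460 · 562 · 120 · 256 · 4 ≡ 225 (mod 629).
Squaring chain: 225 → 305; never reaches −1, so base 4 is a Miller–Rabin witness that 629 is composite.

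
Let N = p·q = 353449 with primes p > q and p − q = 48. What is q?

Since p = q + 48, we have 353449 = q(q + 48), so q² + 48q − 353449 = 0.
Discriminant: 48² + 4·353449 = 2304 + 1413796 = 1416100; √1416100 = 1190.
q = (−48 + 1190)/2 = 571, and p = q + 48 = 619.
Check: 571 · 619 = 353449.

571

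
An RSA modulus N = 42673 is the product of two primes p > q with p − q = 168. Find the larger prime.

Since p = q + 168, we have 42673 = q(q + 168), so q² + 168q − 42673 = 0.
Discriminant: 168² + 4·42673 = 28224 + 170692 = 198916; √198916 = 446.
q = (−168 + 446)/2 = 139, and p = q + 168 = 307.
Check: 139 · 307 = 42673.

307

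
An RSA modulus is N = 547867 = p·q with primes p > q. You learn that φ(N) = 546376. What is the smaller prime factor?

φ(n) = (p−1)(q−1) = n − (p+q) + 1, so p + q = 547867 − 546376 + 1 = 1492.
p and q are the roots of t² − 1492t + 547867 = 0.
Discriminant: 1492² − 4·547867 = 2226064 − 2191468 = 34596; √34596 = 186.
q = (1492 − 186)/2 = 653, p = (1492 + 186)/2 = 839.
Check: 653 · 839 = 547867.

653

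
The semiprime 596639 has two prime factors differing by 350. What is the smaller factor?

Since p = q + 350, we have 596639 = q(q + 350), so q² + 350q − 596639 = 0.
Discriminant: 350² + 4·596639 = 122500 + 2386556 = 2509056; √2509056 = 1584.
q = (−350 + 1584)/2 = 617, and p = q + 350 = 967.
Check: 617 · 967 = 596639.

617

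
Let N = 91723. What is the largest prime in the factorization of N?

67

91723 = 37 · 2479
2479 = 37 · 67
67 is prime.
So 91723 = 37^2 · 67; the largest prime factor is 67.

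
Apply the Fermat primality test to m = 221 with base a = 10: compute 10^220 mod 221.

81

10^1 ≡ 10 (mod 221)
10^2 ≡ 10^2 = 100 ≡ 100 (mod 221)
10^4 ≡ 100^2 = 10000 ≡ 55 (mod 221)
10^8 ≡ 55^2 = 3025 ≡ 152 (mod 221)
10^16 ≡ 152^2 = 23104 ≡ 120 (mod 221)
10^32 ≡ 120^2 = 14400 ≡ 35 (mod 221)
10^64 ≡ 35^2 = 1225 ≡ 120 (mod 221)
10^128 ≡ 120^2 = 14400 ≡ 35 (mod 221)
220 = 128 + 64 + 16 + 8 + 4 in binary powers of 2.
So 10^220 ≡ 35 · 120 · 120 · 152 · 55 ≡ 81 (mod 221).
Since 81 ≠ 1, base 10 is a Fermat witness: 221 is composite.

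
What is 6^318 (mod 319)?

103

6^1 ≡ 6 (mod 319)
6^2 ≡ 6^2 = 36 ≡ 36 (mod 319)
6^4 ≡ 36^2 = 1296 ≡ 20 (mod 319)
6^8 ≡ 20^2 = 400 ≡ 81 (mod 319)
6^16 ≡ 81^2 = 6561 ≡ 181 (mod 319)
6^32 ≡ 181^2 = 32761 ≡ 223 (mod 319)
6^64 ≡ 223^2 = 49729 ≡ 284 (mod 319)
6^128 ≡ 284^2 = 80656 ≡ 268 (mod 319)
6^256 ≡ 268^2 = 71824 ≡ 49 (mod 319)
318 = 256 + 32 + 16 + 8 + 4 + 2 in binary powers of 2.
So 6^318 ≡ 49 · 223 · 181 · 81 · 20 · 36 ≡ 103 (mod 319).
Since 103 ≠ 1, base 6 is a Fermat witness: 319 is composite.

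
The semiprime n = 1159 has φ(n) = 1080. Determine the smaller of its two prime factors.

φ(n) = (p−1)(q−1) = n − (p+q) + 1, so p + q = 1159 − 1080 + 1 = 80.
p and q are the roots of t² − 80t + 1159 = 0.
Discriminant: 80² − 4·1159 = 6400 − 4636 = 1764; √1764 = 42.
q = (80 − 42)/2 = 19, p = (80 + 42)/2 = 61.
Check: 19 · 61 = 1159.

19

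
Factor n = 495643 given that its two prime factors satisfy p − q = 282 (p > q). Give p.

Since p = q + 282, we have 495643 = q(q + 282), so q² + 282q − 495643 = 0.
Discriminant: 282² + 4·495643 = 79524 + 1982572 = 2062096; √2062096 = 1436.
q = (−282 + 1436)/2 = 577, and p = q + 282 = 859.
Check: 577 · 859 = 495643.

859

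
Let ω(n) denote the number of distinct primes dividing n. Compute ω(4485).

4

4485 = 3 · 1495
1495 = 5 · 299
299 = 13 · 23
4485 = 3 · 5 · 13 · 23, which has 4 distinct prime factors.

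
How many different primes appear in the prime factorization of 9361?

9361 = 11 · 851
851 = 23 · 37
9361 = 11 · 23 · 37, which has 3 distinct prime factors.

3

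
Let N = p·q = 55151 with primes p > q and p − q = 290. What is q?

131

Since p = q + 290, we have 55151 = q(q + 290), so q² + 290q − 55151 = 0.
Discriminant: 290² + 4·55151 = 84100 + 220604 = 304704; √304704 = 552.
q = (−290 + 552)/2 = 131, and p = q + 290 = 421.
Check: 131 · 421 = 55151.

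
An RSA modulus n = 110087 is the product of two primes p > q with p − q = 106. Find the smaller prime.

283

Since p = q + 106, we have 110087 = q(q + 106), so q² + 106q − 110087 = 0.
Discriminant: 106² + 4·110087 = 11236 + 440348 = 451584; √451584 = 672.
q = (−106 + 672)/2 = 283, and p = q + 106 = 389.
Check: 283 · 389 = 110087.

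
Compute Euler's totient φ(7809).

Factor: 7809 = 3 · 19 · 137.
φ(7809) = (3−1) · (19−1) · (137−1) = 2 · 18 · 136 = 4896.

4896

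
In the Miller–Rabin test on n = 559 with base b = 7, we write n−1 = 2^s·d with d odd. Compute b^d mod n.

343

559 − 1 = 558 = 2^1 · 279, so d = 279.
7^1 ≡ 7 (mod 559)
7^2 ≡ 7^2 = 49 ≡ 49 (mod 559)
7^4 ≡ 49^2 = 2401 ≡ 165 (mod 559)
7^8 ≡ 165^2 = 27225 ≡ 393 (mod 559)
7^16 ≡ 393^2 = 154449 ≡ 165 (mod 559)
7^32 ≡ 165^2 = 27225 ≡ 393 (mod 559)
7^64 ≡ 393^2 = 154449 ≡ 165 (mod 559)
7^128 ≡ 165^2 = 27225 ≡ 393 (mod 559)
7^256 ≡ 393^2 = 154449 ≡ 165 (mod 559)
279 = 256 + 16 + 4 + 2 + 1 in binary powers of 2.
So 7^279 ≡ 165 · 165 · 165 · 49 · 7 ≡ 343 (mod 559).
Squaring chain: 343; never reaches −1, so base 7 is a Miller–Rabin witness that 559 is composite.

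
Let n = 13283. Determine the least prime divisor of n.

13283 is odd.
Digit sum 17, not divisible by 3.
Ends in 3: not divisible by 5.
7: 13283 = 7·1897 + 4
11: 13283 = 11·1207 + 6
13: 13283 = 13·1021 + 10
17: 13283 = 17·781 + 6
19: 13283 = 19·699 + 2
23: 13283 = 23·577 + 12
29: 13283 = 29·458 + 1
31: 13283 = 31·428 + 15
37: 13283 = 37·359

37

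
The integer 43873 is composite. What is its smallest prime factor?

73

43873 is odd.
Digit sum 25, not divisible by 3.
Ends in 3: not divisible by 5.
7: 43873 = 7·6267 + 4
11: 43873 = 11·3988 + 5
13: 43873 = 13·3374 + 11
17: 43873 = 17·2580 + 13
19: 43873 = 19·2309 + 2
23: 43873 = 23·1907 + 12
29: 43873 = 29·1512 + 25
31: 43873 = 31·1415 + 8
37: 43873 = 37·1185 + 28
41: 43873 = 41·1070 + 3
43: 43873 = 43·1020 + 13
47: 43873 = 47·933 + 22
53: 43873 = 53·827 + 42
59: 43873 = 59·743 + 36
61: 43873 = 61·719 + 14
67: 43873 = 67·654 + 55
71: 43873 = 71·617 + 66
73: 43873 = 73·601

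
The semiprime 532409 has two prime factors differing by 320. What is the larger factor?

907

Since p = q + 320, we have 532409 = q(q + 320), so q² + 320q − 532409 = 0.
Discriminant: 320² + 4·532409 = 102400 + 2129636 = 2232036; √2232036 = 1494.
q = (−320 + 1494)/2 = 587, and p = q + 320 = 907.
Check: 587 · 907 = 532409.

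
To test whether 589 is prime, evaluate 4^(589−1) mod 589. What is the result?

64

4^1 ≡ 4 (mod 589)
4^2 ≡ 4^2 = 16 ≡ 16 (mod 589)
4^4 ≡ 16^2 = 256 ≡ 256 (mod 589)
4^8 ≡ 256^2 = 65536 ≡ 157 (mod 589)
4^16 ≡ 157^2 = 24649 ≡ 500 (mod 589)
4^32 ≡ 500^2 = 250000 ≡ 264 (mod 589)
4^64 ≡ 264^2 = 69696 ≡ 194 (mod 589)
4^128 ≡ 194^2 = 37636 ≡ 529 (mod 589)
4^256 ≡ 529^2 = 279841 ≡ 66 (mod 589)
4^512 ≡ 66^2 = 4356 ≡ 233 (mod 589)
588 = 512 + 64 + 8 + 4 in binary powers of 2.
So 4^588 ≡ 233 · 194 · 157 · 256 ≡ 64 (mod 589).
Since 64 ≠ 1, base 4 is a Fermat witness: 589 is composite.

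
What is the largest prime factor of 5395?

5395 = 5 · 1079
1079 = 13 · 83
83 is prime.
So 5395 = 5 · 13 · 83; the largest prime factor is 83.

83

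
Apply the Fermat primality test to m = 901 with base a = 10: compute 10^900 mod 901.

735

10^1 ≡ 10 (mod 901)
10^2 ≡ 10^2 = 100 ≡ 100 (mod 901)
10^4 ≡ 100^2 = 10000 ≡ 89 (mod 901)
10^8 ≡ 89^2 = 7921 ≡ 713 (mod 901)
10^16 ≡ 713^2 = 508369 ≡ 205 (mod 901)
10^32 ≡ 205^2 = 42025 ≡ 579 (mod 901)
10^64 ≡ 579^2 = 335241 ≡ 69 (mod 901)
10^128 ≡ 69^2 = 4761 ≡ 256 (mod 901)
10^256 ≡ 256^2 = 65536 ≡ 664 (mod 901)
10^512 ≡ 664^2 = 440896 ≡ 307 (mod 901)
900 = 512 + 256 + 128 + 4 in binary powers of 2.
So 10^900 ≡ 307 · 664 · 256 · 89 ≡ 735 (mod 901).
Since 735 ≠ 1, base 10 is a Fermat witness: 901 is composite.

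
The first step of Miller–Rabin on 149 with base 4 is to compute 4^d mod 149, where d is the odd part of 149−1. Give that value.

148

149 − 1 = 148 = 2^2 · 37, so d = 37.
4^1 ≡ 4 (mod 149)
4^2 ≡ 4^2 = 16 ≡ 16 (mod 149)
4^4 ≡ 16^2 = 256 ≡ 107 (mod 149)
4^8 ≡ 107^2 = 11449 ≡ 125 (mod 149)
4^16 ≡ 125^2 = 15625 ≡ 129 (mod 149)
4^32 ≡ 129^2 = 16641 ≡ 102 (mod 149)
37 = 32 + 4 + 1 in binary powers of 2.
So 4^37 ≡ 102 · 107 · 4 ≡ 148 (mod 149).
Since 4^d ≡ 148 (mod 149), base 4 does not prove 149 composite.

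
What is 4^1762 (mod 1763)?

4^1 ≡ 4 (mod 1763)
4^2 ≡ 4^2 = 16 ≡ 16 (mod 1763)
4^4 ≡ 16^2 = 256 ≡ 256 (mod 1763)
4^8 ≡ 256^2 = 65536 ≡ 305 (mod 1763)
4^16 ≡ 305^2 = 93025 ≡ 1349 (mod 1763)
4^32 ≡ 1349^2 = 1819801 ≡ 385 (mod 1763)
4^64 ≡ 385^2 = 148225 ≡ 133 (mod 1763)
4^128 ≡ 133^2 = 17689 ≡ 59 (mod 1763)
4^256 ≡ 59^2 = 3481 ≡ 1718 (mod 1763)
4^512 ≡ 1718^2 = 2951524 ≡ 262 (mod 1763)
4^1024 ≡ 262^2 = 68644 ≡ 1650 (mod 1763)
1762 = 1024 + 512 + 128 + 64 + 32 + 2 in binary powers of 2.
So 4^1762 ≡ 1650 · 262 · 59 · 133 · 385 · 16 ≡ 508 (mod 1763).
Since 508 ≠ 1, base 4 is a Fermat witness: 1763 is composite.

508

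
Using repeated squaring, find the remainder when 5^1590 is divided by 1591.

5^1 ≡ 5 (mod 1591)
5^2 ≡ 5^2 = 25 ≡ 25 (mod 1591)
5^4 ≡ 25^2 = 625 ≡ 625 (mod 1591)
5^8 ≡ 625^2 = 390625 ≡ 830 (mod 1591)
5^16 ≡ 830^2 = 688900 ≡ 1588 (mod 1591)
5^32 ≡ 1588^2 = 2521744 ≡ 9 (mod 1591)
5^64 ≡ 9^2 = 81 ≡ 81 (mod 1591)
5^128 ≡ 81^2 = 6561 ≡ 197 (mod 1591)
5^256 ≡ 197^2 = 38809 ≡ 625 (mod 1591)
5^512 ≡ 625^2 = 390625 ≡ 830 (mod 1591)
5^1024 ≡ 830^2 = 688900 ≡ 1588 (mod 1591)
1590 = 1024 + 512 + 32 + 16 + 4 + 2 in binary powers of 2.
So 5^1590 ≡ 1588 · 830 · 9 · 1588 · 625 · 25 ≡ 1454 (mod 1591).
Since 1454 ≠ 1, base 5 is a Fermat witness: 1591 is composite.

1454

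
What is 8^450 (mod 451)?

8^1 ≡ 8 (mod 451)
8^2 ≡ 8^2 = 64 ≡ 64 (mod 451)
8^4 ≡ 64^2 = 4096 ≡ 37 (mod 451)
8^8 ≡ 37^2 = 1369 ≡ 16 (mod 451)
8^16 ≡ 16^2 = 256 ≡ 256 (mod 451)
8^32 ≡ 256^2 = 65536 ≡ 141 (mod 451)
8^64 ≡ 141^2 = 19881 ≡ 37 (mod 451)
8^128 ≡ 37^2 = 1369 ≡ 16 (mod 451)
8^256 ≡ 16^2 = 256 ≡ 256 (mod 451)
450 = 256 + 128 + 64 + 2 in binary powers of 2.
So 8^450 ≡ 256 · 16 · 37 · 64 ≡ 122 (mod 451).
Since 122 ≠ 1, base 8 is a Fermat witness: 451 is composite.

122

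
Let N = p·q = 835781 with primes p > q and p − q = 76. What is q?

Since p = q + 76, we have 835781 = q(q + 76), so q² + 76q − 835781 = 0.
Discriminant: 76² + 4·835781 = 5776 + 3343124 = 3348900; √3348900 = 1830.
q = (−76 + 1830)/2 = 877, and p = q + 76 = 953.
Check: 877 · 953 = 835781.

877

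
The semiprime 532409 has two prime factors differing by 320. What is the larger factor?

907

Since p = q + 320, we have 532409 = q(q + 320), so q² + 320q − 532409 = 0.
Discriminant: 320² + 4·532409 = 102400 + 2129636 = 2232036; √2232036 = 1494.
q = (−320 + 1494)/2 = 587, and p = q + 320 = 907.
Check: 587 · 907 = 532409.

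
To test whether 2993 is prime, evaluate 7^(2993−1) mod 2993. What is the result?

1322

7^1 ≡ 7 (mod 2993)
7^2 ≡ 7^2 = 49 ≡ 49 (mod 2993)
7^4 ≡ 49^2 = 2401 ≡ 2401 (mod 2993)
7^8 ≡ 2401^2 = 5764801 ≡ 283 (mod 2993)
7^16 ≡ 283^2 = 80089 ≡ 2271 (mod 2993)
7^32 ≡ 2271^2 = 5157441 ≡ 502 (mod 2993)
7^64 ≡ 502^2 = 252004 ≡ 592 (mod 2993)
7^128 ≡ 592^2 = 350464 ≡ 283 (mod 2993)
7^256 ≡ 283^2 = 80089 ≡ 2271 (mod 2993)
7^512 ≡ 2271^2 = 5157441 ≡ 502 (mod 2993)
7^1024 ≡ 502^2 = 252004 ≡ 592 (mod 2993)
7^2048 ≡ 592^2 = 350464 ≡ 283 (mod 2993)
2992 = 2048 + 512 + 256 + 128 + 32 + 16 in binary powers of 2.
So 7^2992 ≡ 283 · 502 · 2271 · 283 · 502 · 2271 ≡ 1322 (mod 2993).
Since 1322 ≠ 1, base 7 is a Fermat witness: 2993 is composite.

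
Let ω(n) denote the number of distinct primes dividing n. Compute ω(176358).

6

176358 = 2 · 88179
88179 = 3 · 29393
29393 = 7 · 4199
4199 = 13 · 323
323 = 17 · 19
176358 = 2 · 3 · 7 · 13 · 17 · 19, which has 6 distinct prime factors.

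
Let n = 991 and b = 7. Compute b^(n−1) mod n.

7^1 ≡ 7 (mod 991)
7^2 ≡ 7^2 = 49 ≡ 49 (mod 991)
7^4 ≡ 49^2 = 2401 ≡ 419 (mod 991)
7^8 ≡ 419^2 = 175561 ≡ 154 (mod 991)
7^16 ≡ 154^2 = 23716 ≡ 923 (mod 991)
7^32 ≡ 923^2 = 851929 ≡ 660 (mod 991)
7^64 ≡ 660^2 = 435600 ≡ 551 (mod 991)
7^128 ≡ 551^2 = 303601 ≡ 355 (mod 991)
7^256 ≡ 355^2 = 126025 ≡ 168 (mod 991)
7^512 ≡ 168^2 = 28224 ≡ 476 (mod 991)
990 = 512 + 256 + 128 + 64 + 16 + 8 + 4 + 2 in binary powers of 2.
So 7^990 ≡ 476 · 168 · 355 · 551 · 923 · 154 · 419 · 49 ≡ 1 (mod 991).
Since the result is 1, base 7 gives no evidence that 991 is composite.

1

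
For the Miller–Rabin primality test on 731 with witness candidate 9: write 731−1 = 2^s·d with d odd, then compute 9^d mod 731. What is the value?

731 − 1 = 730 = 2^1 · 365, so d = 365.
9^1 ≡ 9 (mod 731)
9^2 ≡ 9^2 = 81 ≡ 81 (mod 731)
9^4 ≡ 81^2 = 6561 ≡ 713 (mod 731)
9^8 ≡ 713^2 = 508369 ≡ 324 (mod 731)
9^16 ≡ 324^2 = 104976 ≡ 443 (mod 731)
9^32 ≡ 443^2 = 196249 ≡ 341 (mod 731)
9^64 ≡ 341^2 = 116281 ≡ 52 (mod 731)
9^128 ≡ 52^2 = 2704 ≡ 511 (mod 731)
9^256 ≡ 511^2 = 261121 ≡ 154 (mod 731)
365 = 256 + 64 + 32 + 8 + 4 + 1 in binary powers of 2.
So 9^365 ≡ 154 · 52 · 341 · 324 · 713 · 9 ≡ 195 (mod 731).
Squaring chain: 195; never reaches −1, so base 9 is a Miller–Rabin witness that 731 is composite.

195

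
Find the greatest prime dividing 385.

11

385 = 5 · 77
77 = 7 · 11
11 is prime.
So 385 = 5 · 7 · 11; the largest prime factor is 11.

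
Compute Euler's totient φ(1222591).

1176480

Factor: 1222591 = 37 · 173 · 191.
φ(1222591) = (37−1) · (173−1) · (191−1) = 36 · 172 · 190 = 1176480.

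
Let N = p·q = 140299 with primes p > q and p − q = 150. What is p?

457

Since p = q + 150, we have 140299 = q(q + 150), so q² + 150q − 140299 = 0.
Discriminant: 150² + 4·140299 = 22500 + 561196 = 583696; √583696 = 764.
q = (−150 + 764)/2 = 307, and p = q + 150 = 457.
Check: 307 · 457 = 140299.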